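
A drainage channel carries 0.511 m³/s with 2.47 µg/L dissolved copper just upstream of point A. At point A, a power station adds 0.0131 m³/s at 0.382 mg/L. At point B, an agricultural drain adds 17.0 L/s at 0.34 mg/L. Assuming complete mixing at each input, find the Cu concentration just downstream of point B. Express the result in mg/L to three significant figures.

0.0223 mg/L

2.47 µg/L = 0.00247 mg/L.
After input A: C = (0.511·0.00247 + 0.0131·0.382) / 0.5241 = 0.01196 mg/L.
17.0 L/s = 0.017 m³/s.
After input B: C = (0.5241·0.01196 + 0.017·0.34) / 0.5411 = 0.02226 mg/L.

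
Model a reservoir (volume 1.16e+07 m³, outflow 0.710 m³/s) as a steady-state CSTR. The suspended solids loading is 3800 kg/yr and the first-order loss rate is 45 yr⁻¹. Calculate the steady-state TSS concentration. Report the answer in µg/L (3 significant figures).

6.98 µg/L

Outflow Q = 0.710 m³/s × 3.156e+07 s/yr = 2.241e+07 m³/yr.
Steady-state CSTR mass balance: W = Q·C + k·V·C, so C = W/(Q + kV).
Q + kV = 2.241e+07 + 45·1.16e+07 = 5.444e+08 m³/yr.
C = 3800/5.444e+08 = 6.98e-06 kg/m³ = 0.00698 mg/L = 6.98 µg/L.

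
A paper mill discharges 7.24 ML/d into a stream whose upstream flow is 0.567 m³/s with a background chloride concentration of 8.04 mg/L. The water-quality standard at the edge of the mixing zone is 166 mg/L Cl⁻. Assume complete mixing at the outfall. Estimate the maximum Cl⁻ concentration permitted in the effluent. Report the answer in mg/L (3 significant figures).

1230 mg/L

7.24 ML/d = 0.0838 m³/s.
Mass balance: 166·0.6508 = 0.0838·Cₑ + 0.567·8.04.
Cₑ = (108 − 4.559) / 0.0838 = 1235 mg/L.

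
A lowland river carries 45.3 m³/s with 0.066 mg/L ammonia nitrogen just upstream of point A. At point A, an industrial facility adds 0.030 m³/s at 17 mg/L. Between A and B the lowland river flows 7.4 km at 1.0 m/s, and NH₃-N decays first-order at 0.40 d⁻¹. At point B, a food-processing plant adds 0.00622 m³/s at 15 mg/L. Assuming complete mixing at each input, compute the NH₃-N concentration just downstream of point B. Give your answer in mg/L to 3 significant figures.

After input A: C = (45.3·0.066 + 0.03·17) / 45.33 = 0.07721 mg/L.
Over the 7.4 km reach to input B (t = 7400 s = 0.08565 d), decay gives C = 0.07721·exp(−0.40·0.08565) = 0.07461 mg/L.
After input B: C = (45.33·0.07461 + 0.00622·15) / 45.34 = 0.07665 mg/L.

0.0767 mg/L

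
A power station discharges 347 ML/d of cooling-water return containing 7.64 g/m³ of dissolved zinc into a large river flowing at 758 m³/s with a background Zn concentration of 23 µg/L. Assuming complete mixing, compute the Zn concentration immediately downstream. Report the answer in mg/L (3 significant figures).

347 ML/d = 4.016 m³/s.
23 µg/L = 0.023 mg/L.
Conservation of mass across the mixing zone: C = (4.016·7.64 + 758·0.023) / (4.016 + 758) = 48.12/762 = 0.06315 mg/L.

0.0631 mg/L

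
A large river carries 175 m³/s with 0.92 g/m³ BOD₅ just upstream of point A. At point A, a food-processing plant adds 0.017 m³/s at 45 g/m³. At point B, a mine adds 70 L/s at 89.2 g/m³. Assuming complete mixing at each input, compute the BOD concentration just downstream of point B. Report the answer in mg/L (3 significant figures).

0.960 mg/L

After input A: C = (175·0.92 + 0.017·45) / 175 = 0.9243 mg/L.
70 L/s = 0.07 m³/s.
After input B: C = (175·0.9243 + 0.07·89.2) / 175.1 = 0.9596 mg/L.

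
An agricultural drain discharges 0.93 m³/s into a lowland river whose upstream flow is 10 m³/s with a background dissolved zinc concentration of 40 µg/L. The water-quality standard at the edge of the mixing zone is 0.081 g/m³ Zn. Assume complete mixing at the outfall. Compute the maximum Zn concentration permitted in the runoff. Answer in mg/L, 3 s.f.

40 µg/L = 0.04 mg/L.
Mass balance: 0.081·10.93 = 0.93·Cₑ + 10·0.04.
Cₑ = (0.8853 − 0.4) / 0.93 = 0.5219 mg/L.

0.522 mg/L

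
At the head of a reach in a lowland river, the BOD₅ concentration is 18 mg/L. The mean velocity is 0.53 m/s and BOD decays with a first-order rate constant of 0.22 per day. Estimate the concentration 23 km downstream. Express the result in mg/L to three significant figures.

16.1 mg/L

Travel time t = 23 km / 0.53 m/s = 2.3e+04/0.53 = 4.34e+04 s = 0.5023 d.
First-order decay: C = 18·exp(−0.22·0.5023) = 18·0.8954 = 16.12 mg/L.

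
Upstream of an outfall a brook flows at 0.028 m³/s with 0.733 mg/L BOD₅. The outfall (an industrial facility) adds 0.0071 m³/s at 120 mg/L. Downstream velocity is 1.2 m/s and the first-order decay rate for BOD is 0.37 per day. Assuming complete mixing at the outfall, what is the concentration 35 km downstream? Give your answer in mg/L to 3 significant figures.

After complete mixing, C₀ = (0.0071·120 + 0.028·0.733) / 0.0351 = 24.86 mg/L.
Travel time t = 3.5e+04 m / 1.2 m/s = 2.917e+04 s = 0.3376 d.
C = 24.86·exp(−0.37·0.3376) = 24.86·0.8826 = 21.94 mg/L.

21.9 mg/L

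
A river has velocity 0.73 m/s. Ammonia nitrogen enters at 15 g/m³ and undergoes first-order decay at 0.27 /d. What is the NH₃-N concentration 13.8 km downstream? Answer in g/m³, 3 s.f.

14.1 g/m³

Travel time t = 13.8 km / 0.73 m/s = 1.38e+04/0.73 = 1.89e+04 s = 0.2188 d.
First-order decay: C = 15·exp(−0.27·0.2188) = 15·0.9426 = 14.14 g/m³.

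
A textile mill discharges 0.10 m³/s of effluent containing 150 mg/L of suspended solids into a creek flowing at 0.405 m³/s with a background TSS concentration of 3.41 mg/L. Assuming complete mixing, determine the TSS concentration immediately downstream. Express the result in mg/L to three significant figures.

Flow-weighted mixing gives C = (0.1·150 + 0.405·3.41) / (0.1 + 0.405) = 16.38/0.505 = 32.44 mg/L.

32.4 mg/L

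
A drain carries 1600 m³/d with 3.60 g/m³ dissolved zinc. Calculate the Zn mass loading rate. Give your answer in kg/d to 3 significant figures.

1600 m³/d = 0.01852 m³/s.
Mass flux = Q·C = 0.01852 m³/s × 3.6 g/m³ = 0.06667 g/s.
= 0.06667 g/s × 86.4 = 5.76 kg/d.

5.76 kg/d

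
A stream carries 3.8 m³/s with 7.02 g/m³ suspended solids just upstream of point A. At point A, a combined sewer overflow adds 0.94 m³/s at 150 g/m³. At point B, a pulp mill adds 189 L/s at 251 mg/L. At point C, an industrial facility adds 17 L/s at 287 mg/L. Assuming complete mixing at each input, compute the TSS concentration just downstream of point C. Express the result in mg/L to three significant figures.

After input A: C = (3.8·7.02 + 0.94·150) / 4.74 = 35.37 mg/L.
189 L/s = 0.189 m³/s.
After input B: C = (4.74·35.37 + 0.189·251) / 4.929 = 43.64 mg/L.
17 L/s = 0.017 m³/s.
After input C: C = (4.929·43.64 + 0.017·287) / 4.946 = 44.48 mg/L.

44.5 mg/L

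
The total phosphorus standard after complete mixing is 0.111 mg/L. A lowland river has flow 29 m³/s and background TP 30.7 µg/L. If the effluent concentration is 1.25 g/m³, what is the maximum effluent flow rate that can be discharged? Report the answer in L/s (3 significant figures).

30.7 µg/L = 0.0307 mg/L.
Mass balance at complete mixing: C_std·(Q_w + Q_r) = Q_w·C_e + Q_r·C_b.
Rearranging, Q_w = Q_r·(C_std − C_b)/(C_e − C_std) = 29·(0.111 − 0.0307) / (1.25 − 0.111) = 2.045 m³/s.
= 2045 L/s.

2040 L/s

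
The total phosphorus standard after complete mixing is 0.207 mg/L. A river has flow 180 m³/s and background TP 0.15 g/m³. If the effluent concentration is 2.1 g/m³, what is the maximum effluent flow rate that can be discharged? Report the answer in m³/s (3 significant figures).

5.42 m³/s

Mass balance at complete mixing: C_std·(Q_w + Q_r) = Q_w·C_e + Q_r·C_b.
Rearranging, Q_w = Q_r·(C_std − C_b)/(C_e − C_std) = 180·(0.207 − 0.15) / (2.1 − 0.207) = 5.42 m³/s.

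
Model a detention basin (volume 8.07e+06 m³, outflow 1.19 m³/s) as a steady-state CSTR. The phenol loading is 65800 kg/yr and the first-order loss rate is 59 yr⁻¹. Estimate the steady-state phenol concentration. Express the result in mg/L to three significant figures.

Outflow Q = 1.19 m³/s × 3.156e+07 s/yr = 3.755e+07 m³/yr.
Steady-state CSTR mass balance: W = Q·C + k·V·C, so C = W/(Q + kV).
Q + kV = 3.755e+07 + 59·8.07e+06 = 5.137e+08 m³/yr.
C = 65800/5.137e+08 = 0.0001281 kg/m³ = 0.1281 mg/L.

0.128 mg/L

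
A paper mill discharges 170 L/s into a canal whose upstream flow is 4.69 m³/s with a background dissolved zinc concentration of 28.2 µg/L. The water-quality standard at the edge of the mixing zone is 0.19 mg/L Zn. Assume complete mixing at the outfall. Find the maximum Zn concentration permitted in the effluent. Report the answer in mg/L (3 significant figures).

4.65 mg/L

170 L/s = 0.17 m³/s.
28.2 µg/L = 0.0282 mg/L.
Mass balance: 0.19·4.86 = 0.17·Cₑ + 4.69·0.0282.
Cₑ = (0.9234 − 0.1323) / 0.17 = 4.654 mg/L.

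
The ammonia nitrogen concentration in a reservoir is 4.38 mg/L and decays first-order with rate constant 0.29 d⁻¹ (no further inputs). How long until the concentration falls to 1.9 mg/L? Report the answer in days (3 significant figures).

2.88 d

t = ln(C₀/C)/k = ln(4.38/1.9)/0.29 = 0.8352/0.29 = 2.88 d.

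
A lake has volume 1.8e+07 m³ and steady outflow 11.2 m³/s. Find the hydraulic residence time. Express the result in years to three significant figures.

0.0509 yr

Q = 11.2 m³/s × 3.156e+07 s/yr = 3.534e+08 m³/yr.
Hydraulic residence time τ = V/Q = 1.8e+07/3.534e+08 = 0.05093 yr.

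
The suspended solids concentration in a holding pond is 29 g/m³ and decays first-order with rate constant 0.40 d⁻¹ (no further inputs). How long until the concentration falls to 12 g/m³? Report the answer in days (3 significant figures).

2.21 d

t = ln(C₀/C)/k = ln(29/12)/0.40 = 0.8824/0.40 = 2.206 d.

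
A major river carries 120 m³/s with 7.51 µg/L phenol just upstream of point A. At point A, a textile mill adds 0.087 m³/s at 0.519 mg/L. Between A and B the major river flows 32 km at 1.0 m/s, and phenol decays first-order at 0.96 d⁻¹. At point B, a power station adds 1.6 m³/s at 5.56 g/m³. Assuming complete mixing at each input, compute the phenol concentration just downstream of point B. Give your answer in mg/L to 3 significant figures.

7.51 µg/L = 0.00751 mg/L.
After input A: C = (120·0.00751 + 0.087·0.519) / 120.1 = 0.007881 mg/L.
Over the 32 km reach to input B (t = 3.2e+04 s = 0.3704 d), decay gives C = 0.007881·exp(−0.96·0.3704) = 0.005523 mg/L.
After input B: C = (120.1·0.005523 + 1.6·5.56) / 121.7 = 0.07856 mg/L.

0.0786 mg/L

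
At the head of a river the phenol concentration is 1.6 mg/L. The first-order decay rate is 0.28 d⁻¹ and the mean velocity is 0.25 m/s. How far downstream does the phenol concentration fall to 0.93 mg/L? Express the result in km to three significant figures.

41.9 km

From C = C₀·e^(−kt), t = ln(C₀/C)/k = ln(1.6/0.93)/0.28 = 0.5426/0.28 = 1.938 d.
Distance = v·t = 0.25 m/s × 1.674e+05 s = 4.186e+04 m = 41.86 km.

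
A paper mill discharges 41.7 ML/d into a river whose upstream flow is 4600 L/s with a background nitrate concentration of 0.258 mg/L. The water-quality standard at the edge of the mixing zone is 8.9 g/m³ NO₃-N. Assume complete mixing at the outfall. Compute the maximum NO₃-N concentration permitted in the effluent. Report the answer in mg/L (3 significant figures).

41.7 ML/d = 0.4826 m³/s.
4600 L/s = 4.6 m³/s.
Mass balance: 8.9·5.083 = 0.4826·Cₑ + 4.6·0.258.
Cₑ = (45.24 − 1.187) / 0.4826 = 91.27 mg/L.

91.3 mg/L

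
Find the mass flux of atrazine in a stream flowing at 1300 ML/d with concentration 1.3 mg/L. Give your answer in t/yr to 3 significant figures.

1300 ML/d = 15.05 m³/s.
Mass flux = Q·C = 15.05 m³/s × 1.3 g/m³ = 19.56 g/s.
= 19.56 g/s × 31.56 = 617.3 t/yr.

617 t/yr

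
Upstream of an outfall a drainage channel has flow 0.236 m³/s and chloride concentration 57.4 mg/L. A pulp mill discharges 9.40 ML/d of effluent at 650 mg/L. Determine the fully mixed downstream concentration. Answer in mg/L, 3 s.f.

244 mg/L

9.40 ML/d = 0.1088 m³/s.
Flow-weighted mixing gives C = (0.1088·650 + 0.236·57.4) / (0.1088 + 0.236) = 84.26/0.3448 = 244.4 mg/L.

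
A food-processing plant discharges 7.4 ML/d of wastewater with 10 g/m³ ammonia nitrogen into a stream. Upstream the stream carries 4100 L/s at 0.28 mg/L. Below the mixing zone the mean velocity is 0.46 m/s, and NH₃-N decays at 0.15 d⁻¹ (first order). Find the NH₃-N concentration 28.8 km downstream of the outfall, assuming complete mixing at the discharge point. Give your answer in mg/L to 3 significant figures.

0.430 mg/L

7.4 ML/d = 0.08565 m³/s.
4100 L/s = 4.1 m³/s.
After complete mixing, C₀ = (0.08565·10 + 4.1·0.28) / 4.186 = 0.4789 mg/L.
Travel time t = 2.88e+04 m / 0.46 m/s = 6.261e+04 s = 0.7246 d.
C = 0.4789·exp(−0.15·0.7246) = 0.4789·0.897 = 0.4296 mg/L.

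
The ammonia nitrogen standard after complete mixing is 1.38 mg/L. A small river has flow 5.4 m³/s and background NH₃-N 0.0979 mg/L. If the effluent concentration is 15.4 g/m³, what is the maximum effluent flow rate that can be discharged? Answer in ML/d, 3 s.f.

Mass balance at complete mixing: C_std·(Q_w + Q_r) = Q_w·C_e + Q_r·C_b.
Rearranging, Q_w = Q_r·(C_std − C_b)/(C_e − C_std) = 5.4·(1.38 − 0.0979) / (15.4 − 1.38) = 0.4938 m³/s.
= 42.67 ML/d.

42.7 ML/d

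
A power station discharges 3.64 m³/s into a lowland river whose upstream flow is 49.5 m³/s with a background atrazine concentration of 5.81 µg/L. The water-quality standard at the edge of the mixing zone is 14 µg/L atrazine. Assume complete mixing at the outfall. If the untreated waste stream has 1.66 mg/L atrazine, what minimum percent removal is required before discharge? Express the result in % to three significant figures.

5.81 µg/L = 0.00581 mg/L.
14 µg/L = 0.014 mg/L.
Mass balance: 0.014·53.14 = 3.64·Cₑ + 49.5·0.00581.
Cₑ = (0.744 − 0.2876) / 3.64 = 0.1254 mg/L.
Required removal = 1 − 0.1254/1.66 = 92.45 %.

92.4 %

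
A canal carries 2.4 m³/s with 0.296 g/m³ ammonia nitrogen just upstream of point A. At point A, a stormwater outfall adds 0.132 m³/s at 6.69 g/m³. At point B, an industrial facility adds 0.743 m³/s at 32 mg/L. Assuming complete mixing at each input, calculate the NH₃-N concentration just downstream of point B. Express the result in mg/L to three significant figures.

7.75 mg/L

After input A: C = (2.4·0.296 + 0.132·6.69) / 2.532 = 0.6293 mg/L.
After input B: C = (2.532·0.6293 + 0.743·32) / 3.275 = 7.746 mg/L.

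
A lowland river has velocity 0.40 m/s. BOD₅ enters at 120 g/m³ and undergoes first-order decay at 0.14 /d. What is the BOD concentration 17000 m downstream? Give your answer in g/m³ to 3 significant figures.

112 g/m³

Travel time t = 17000 m / 0.40 m/s = 1.7e+04/0.40 = 4.25e+04 s = 0.4919 d.
First-order decay: C = 120·exp(−0.14·0.4919) = 120·0.9335 = 112 g/m³.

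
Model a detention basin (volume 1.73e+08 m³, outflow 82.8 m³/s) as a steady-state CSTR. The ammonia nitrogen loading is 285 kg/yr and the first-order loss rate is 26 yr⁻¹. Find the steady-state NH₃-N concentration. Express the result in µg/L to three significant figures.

Outflow Q = 82.8 m³/s × 3.156e+07 s/yr = 2.613e+09 m³/yr.
Steady-state CSTR mass balance: W = Q·C + k·V·C, so C = W/(Q + kV).
Q + kV = 2.613e+09 + 26·1.73e+08 = 7.111e+09 m³/yr.
C = 285/7.111e+09 = 4.008e-08 kg/m³ = 4.008e-05 mg/L = 0.04008 µg/L.

0.0401 µg/L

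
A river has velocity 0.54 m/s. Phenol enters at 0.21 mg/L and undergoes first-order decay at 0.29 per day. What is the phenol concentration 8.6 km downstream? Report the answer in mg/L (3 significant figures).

Travel time t = 8.6 km / 0.54 m/s = 8600/0.54 = 1.593e+04 s = 0.1843 d.
First-order decay: C = 0.21·exp(−0.29·0.1843) = 0.21·0.9479 = 0.1991 mg/L.

0.199 mg/L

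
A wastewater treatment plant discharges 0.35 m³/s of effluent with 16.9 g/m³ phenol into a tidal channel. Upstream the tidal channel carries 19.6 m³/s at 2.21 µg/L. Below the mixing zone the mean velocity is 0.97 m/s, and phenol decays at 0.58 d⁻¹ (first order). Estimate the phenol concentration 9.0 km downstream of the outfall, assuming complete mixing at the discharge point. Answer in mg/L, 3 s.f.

2.21 µg/L = 0.00221 mg/L.
After complete mixing, C₀ = (0.35·16.9 + 19.6·0.00221) / 19.95 = 0.2987 mg/L.
Travel time t = 9000 m / 0.97 m/s = 9278 s = 0.1074 d.
C = 0.2987·exp(−0.58·0.1074) = 0.2987·0.9396 = 0.2806 mg/L.

0.281 mg/L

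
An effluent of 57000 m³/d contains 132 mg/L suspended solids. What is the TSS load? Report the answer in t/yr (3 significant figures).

57000 m³/d = 0.6597 m³/s.
Mass flux = Q·C = 0.6597 m³/s × 132 g/m³ = 87.08 g/s.
= 87.08 g/s × 31.56 = 2748 t/yr.

2750 t/yr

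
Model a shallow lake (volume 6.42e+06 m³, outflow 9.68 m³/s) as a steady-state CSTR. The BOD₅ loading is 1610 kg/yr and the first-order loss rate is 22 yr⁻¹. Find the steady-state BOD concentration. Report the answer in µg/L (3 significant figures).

Outflow Q = 9.68 m³/s × 3.156e+07 s/yr = 3.055e+08 m³/yr.
Steady-state CSTR mass balance: W = Q·C + k·V·C, so C = W/(Q + kV).
Q + kV = 3.055e+08 + 22·6.42e+06 = 4.467e+08 m³/yr.
C = 1610/4.467e+08 = 3.604e-06 kg/m³ = 0.003604 mg/L = 3.604 µg/L.

3.60 µg/L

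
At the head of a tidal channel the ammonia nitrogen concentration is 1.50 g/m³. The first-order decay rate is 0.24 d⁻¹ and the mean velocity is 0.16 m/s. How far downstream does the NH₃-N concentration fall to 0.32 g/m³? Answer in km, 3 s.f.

89.0 km

From C = C₀·e^(−kt), t = ln(C₀/C)/k = ln(1.50/0.32)/0.24 = 1.545/0.24 = 6.437 d.
Distance = v·t = 0.16 m/s × 5.562e+05 s = 8.899e+04 m = 88.99 km.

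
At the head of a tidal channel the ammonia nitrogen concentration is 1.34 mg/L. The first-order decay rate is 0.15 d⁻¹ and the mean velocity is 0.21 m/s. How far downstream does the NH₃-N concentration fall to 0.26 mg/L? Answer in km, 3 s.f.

198 km

From C = C₀·e^(−kt), t = ln(C₀/C)/k = ln(1.34/0.26)/0.15 = 1.64/0.15 = 10.93 d.
Distance = v·t = 0.21 m/s × 9.445e+05 s = 1.983e+05 m = 198.3 km.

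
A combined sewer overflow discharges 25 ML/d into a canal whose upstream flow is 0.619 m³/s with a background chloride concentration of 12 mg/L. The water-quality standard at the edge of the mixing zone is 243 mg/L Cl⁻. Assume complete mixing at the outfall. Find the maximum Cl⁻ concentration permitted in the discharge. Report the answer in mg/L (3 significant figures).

25 ML/d = 0.2894 m³/s.
Mass balance: 243·0.9084 = 0.2894·Cₑ + 0.619·12.
Cₑ = (220.7 − 7.428) / 0.2894 = 737.2 mg/L.

737 mg/L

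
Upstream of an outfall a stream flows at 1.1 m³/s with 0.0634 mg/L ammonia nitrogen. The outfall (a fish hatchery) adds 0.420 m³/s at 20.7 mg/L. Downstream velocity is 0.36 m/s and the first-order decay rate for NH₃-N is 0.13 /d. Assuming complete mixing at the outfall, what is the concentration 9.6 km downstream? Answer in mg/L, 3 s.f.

After complete mixing, C₀ = (0.42·20.7 + 1.1·0.0634) / 1.52 = 5.766 mg/L.
Travel time t = 9600 m / 0.36 m/s = 2.667e+04 s = 0.3086 d.
C = 5.766·exp(−0.13·0.3086) = 5.766·0.9607 = 5.539 mg/L.

5.54 mg/L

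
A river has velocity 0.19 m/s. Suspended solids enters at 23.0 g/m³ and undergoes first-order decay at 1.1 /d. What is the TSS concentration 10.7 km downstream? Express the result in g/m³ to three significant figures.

11.2 g/m³

Travel time t = 10.7 km / 0.19 m/s = 1.07e+04/0.19 = 5.632e+04 s = 0.6518 d.
First-order decay: C = 23.0·exp(−1.1·0.6518) = 23.0·0.4882 = 11.23 g/m³.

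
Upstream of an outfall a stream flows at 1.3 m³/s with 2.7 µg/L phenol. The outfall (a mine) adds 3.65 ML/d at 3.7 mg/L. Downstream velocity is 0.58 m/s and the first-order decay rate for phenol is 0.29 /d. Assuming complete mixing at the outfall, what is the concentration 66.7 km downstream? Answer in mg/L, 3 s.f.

0.0809 mg/L

3.65 ML/d = 0.04225 m³/s.
2.7 µg/L = 0.0027 mg/L.
After complete mixing, C₀ = (0.04225·3.7 + 1.3·0.0027) / 1.342 = 0.1191 mg/L.
Travel time t = 6.67e+04 m / 0.58 m/s = 1.15e+05 s = 1.331 d.
C = 0.1191·exp(−0.29·1.331) = 0.1191·0.6798 = 0.08094 mg/L.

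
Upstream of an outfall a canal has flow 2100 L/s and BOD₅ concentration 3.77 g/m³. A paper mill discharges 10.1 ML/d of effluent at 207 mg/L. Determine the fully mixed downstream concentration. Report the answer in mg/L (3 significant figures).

10.1 ML/d = 0.1169 m³/s.
2100 L/s = 2.1 m³/s.
Conservation of mass across the mixing zone: C = (0.1169·207 + 2.1·3.77) / (0.1169 + 2.1) = 32.11/2.217 = 14.49 mg/L.

14.5 mg/L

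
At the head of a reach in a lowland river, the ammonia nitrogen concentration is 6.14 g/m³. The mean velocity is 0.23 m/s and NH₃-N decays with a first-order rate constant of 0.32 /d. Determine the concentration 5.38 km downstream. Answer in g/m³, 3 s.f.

5.63 g/m³

Travel time t = 5.38 km / 0.23 m/s = 5380/0.23 = 2.339e+04 s = 0.2707 d.
First-order decay: C = 6.14·exp(−0.32·0.2707) = 6.14·0.917 = 5.63 g/m³.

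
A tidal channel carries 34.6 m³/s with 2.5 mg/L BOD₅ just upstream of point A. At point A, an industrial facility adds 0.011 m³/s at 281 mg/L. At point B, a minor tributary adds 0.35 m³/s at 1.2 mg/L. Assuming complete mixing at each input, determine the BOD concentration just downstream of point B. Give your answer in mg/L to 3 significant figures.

2.57 mg/L

After input A: C = (34.6·2.5 + 0.011·281) / 34.61 = 2.589 mg/L.
After input B: C = (34.61·2.589 + 0.35·1.2) / 34.96 = 2.575 mg/L.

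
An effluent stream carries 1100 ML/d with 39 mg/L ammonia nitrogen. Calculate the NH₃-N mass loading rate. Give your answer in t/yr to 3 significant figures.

15700 t/yr

1100 ML/d = 12.73 m³/s.
Mass flux = Q·C = 12.73 m³/s × 39 g/m³ = 496.5 g/s.
= 496.5 g/s × 31.56 = 1.567e+04 t/yr.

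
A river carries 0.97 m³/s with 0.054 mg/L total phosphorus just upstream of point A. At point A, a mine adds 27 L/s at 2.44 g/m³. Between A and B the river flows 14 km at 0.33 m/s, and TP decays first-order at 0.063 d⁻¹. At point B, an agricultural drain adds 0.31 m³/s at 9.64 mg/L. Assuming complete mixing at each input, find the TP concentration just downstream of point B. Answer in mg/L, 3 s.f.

27 L/s = 0.027 m³/s.
After input A: C = (0.97·0.054 + 0.027·2.44) / 0.997 = 0.1186 mg/L.
Over the 14 km reach to input B (t = 4.242e+04 s = 0.491 d), decay gives C = 0.1186·exp(−0.063·0.491) = 0.115 mg/L.
After input B: C = (0.997·0.115 + 0.31·9.64) / 1.307 = 2.374 mg/L.

2.37 mg/L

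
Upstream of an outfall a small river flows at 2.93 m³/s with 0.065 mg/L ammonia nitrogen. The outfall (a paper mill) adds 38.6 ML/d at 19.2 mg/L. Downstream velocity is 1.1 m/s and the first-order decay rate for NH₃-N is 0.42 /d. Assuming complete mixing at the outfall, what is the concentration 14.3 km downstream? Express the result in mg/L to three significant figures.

38.6 ML/d = 0.4468 m³/s.
After complete mixing, C₀ = (0.4468·19.2 + 2.93·0.065) / 3.377 = 2.597 mg/L.
Travel time t = 1.43e+04 m / 1.1 m/s = 1.3e+04 s = 0.1505 d.
C = 2.597·exp(−0.42·0.1505) = 2.597·0.9388 = 2.438 mg/L.

2.44 mg/L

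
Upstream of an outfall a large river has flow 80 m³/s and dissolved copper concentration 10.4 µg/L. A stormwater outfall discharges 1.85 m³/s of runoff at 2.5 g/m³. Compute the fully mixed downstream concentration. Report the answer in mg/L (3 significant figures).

10.4 µg/L = 0.0104 mg/L.
Flow-weighted mixing gives C = (1.85·2.5 + 80·0.0104) / (1.85 + 80) = 5.457/81.85 = 0.06667 mg/L.

0.0667 mg/L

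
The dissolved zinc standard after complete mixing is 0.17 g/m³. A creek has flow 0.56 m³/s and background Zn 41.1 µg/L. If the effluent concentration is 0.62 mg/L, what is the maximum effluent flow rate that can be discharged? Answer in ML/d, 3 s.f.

13.9 ML/d

41.1 µg/L = 0.0411 mg/L.
Mass balance at complete mixing: C_std·(Q_w + Q_r) = Q_w·C_e + Q_r·C_b.
Rearranging, Q_w = Q_r·(C_std − C_b)/(C_e − C_std) = 0.56·(0.17 − 0.0411) / (0.62 − 0.17) = 0.1604 m³/s.
= 13.86 ML/d.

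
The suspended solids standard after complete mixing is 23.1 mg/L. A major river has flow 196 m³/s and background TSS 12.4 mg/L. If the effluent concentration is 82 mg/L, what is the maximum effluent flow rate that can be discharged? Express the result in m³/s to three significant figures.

35.6 m³/s

Mass balance at complete mixing: C_std·(Q_w + Q_r) = Q_w·C_e + Q_r·C_b.
Rearranging, Q_w = Q_r·(C_std − C_b)/(C_e − C_std) = 196·(23.1 − 12.4) / (82 − 23.1) = 35.61 m³/s.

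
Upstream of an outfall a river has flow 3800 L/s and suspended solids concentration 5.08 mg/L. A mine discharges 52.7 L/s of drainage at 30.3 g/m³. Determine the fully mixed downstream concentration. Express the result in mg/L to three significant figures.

5.42 mg/L

52.7 L/s = 0.0527 m³/s.
3800 L/s = 3.8 m³/s.
By mass balance at complete mixing, C = (0.0527·30.3 + 3.8·5.08) / (0.0527 + 3.8) = 20.9/3.853 = 5.425 mg/L.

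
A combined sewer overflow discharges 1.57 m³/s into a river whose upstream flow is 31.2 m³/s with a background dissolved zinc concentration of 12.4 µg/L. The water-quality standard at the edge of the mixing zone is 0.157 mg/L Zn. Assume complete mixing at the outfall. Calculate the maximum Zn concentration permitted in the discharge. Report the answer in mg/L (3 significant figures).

12.4 µg/L = 0.0124 mg/L.
Mass balance: 0.157·32.77 = 1.57·Cₑ + 31.2·0.0124.
Cₑ = (5.145 − 0.3869) / 1.57 = 3.031 mg/L.

3.03 mg/L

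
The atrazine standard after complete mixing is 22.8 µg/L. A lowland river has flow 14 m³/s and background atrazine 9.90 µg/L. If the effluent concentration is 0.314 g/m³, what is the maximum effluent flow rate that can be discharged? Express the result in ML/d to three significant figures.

53.6 ML/d

9.90 µg/L = 0.0099 mg/L.
22.8 µg/L = 0.0228 mg/L.
Mass balance at complete mixing: C_std·(Q_w + Q_r) = Q_w·C_e + Q_r·C_b.
Rearranging, Q_w = Q_r·(C_std − C_b)/(C_e − C_std) = 14·(0.0228 − 0.0099) / (0.314 − 0.0228) = 0.6202 m³/s.
= 53.58 ML/d.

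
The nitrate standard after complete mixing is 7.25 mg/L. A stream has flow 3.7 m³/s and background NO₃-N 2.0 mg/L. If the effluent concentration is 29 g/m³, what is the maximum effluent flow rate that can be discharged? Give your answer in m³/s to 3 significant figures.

Mass balance at complete mixing: C_std·(Q_w + Q_r) = Q_w·C_e + Q_r·C_b.
Rearranging, Q_w = Q_r·(C_std − C_b)/(C_e − C_std) = 3.7·(7.25 − 2) / (29 − 7.25) = 0.8931 m³/s.

0.893 m³/s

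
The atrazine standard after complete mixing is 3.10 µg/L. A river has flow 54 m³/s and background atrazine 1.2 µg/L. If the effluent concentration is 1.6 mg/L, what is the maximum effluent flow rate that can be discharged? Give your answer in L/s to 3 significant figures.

64.2 L/s

1.2 µg/L = 0.0012 mg/L.
3.10 µg/L = 0.0031 mg/L.
Mass balance at complete mixing: C_std·(Q_w + Q_r) = Q_w·C_e + Q_r·C_b.
Rearranging, Q_w = Q_r·(C_std − C_b)/(C_e − C_std) = 54·(0.0031 − 0.0012) / (1.6 − 0.0031) = 0.06425 m³/s.
= 64.25 L/s.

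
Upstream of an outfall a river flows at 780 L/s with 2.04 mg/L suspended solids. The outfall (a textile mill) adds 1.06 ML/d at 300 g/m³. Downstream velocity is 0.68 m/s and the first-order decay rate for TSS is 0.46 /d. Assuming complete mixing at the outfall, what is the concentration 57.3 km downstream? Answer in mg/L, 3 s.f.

4.25 mg/L

1.06 ML/d = 0.01227 m³/s.
780 L/s = 0.78 m³/s.
After complete mixing, C₀ = (0.01227·300 + 0.78·2.04) / 0.7923 = 6.654 mg/L.
Travel time t = 5.73e+04 m / 0.68 m/s = 8.426e+04 s = 0.9753 d.
C = 6.654·exp(−0.46·0.9753) = 6.654·0.6385 = 4.249 mg/L.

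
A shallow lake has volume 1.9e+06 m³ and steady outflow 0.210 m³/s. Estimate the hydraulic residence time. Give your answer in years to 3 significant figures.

Q = 0.210 m³/s × 3.156e+07 s/yr = 6.627e+06 m³/yr.
Hydraulic residence time τ = V/Q = 1.9e+06/6.627e+06 = 0.2867 yr.

0.287 yr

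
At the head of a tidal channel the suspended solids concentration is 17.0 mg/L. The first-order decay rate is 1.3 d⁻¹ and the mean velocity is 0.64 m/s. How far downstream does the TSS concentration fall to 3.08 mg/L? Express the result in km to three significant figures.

72.7 km

From C = C₀·e^(−kt), t = ln(C₀/C)/k = ln(17.0/3.08)/1.3 = 1.708/1.3 = 1.314 d.
Distance = v·t = 0.64 m/s × 1.135e+05 s = 7.266e+04 m = 72.66 km.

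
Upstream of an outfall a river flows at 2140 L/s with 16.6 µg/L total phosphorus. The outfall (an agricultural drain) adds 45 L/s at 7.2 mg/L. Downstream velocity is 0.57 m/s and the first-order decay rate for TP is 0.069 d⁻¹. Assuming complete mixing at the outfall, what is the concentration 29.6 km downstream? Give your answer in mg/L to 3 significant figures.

45 L/s = 0.045 m³/s.
2140 L/s = 2.14 m³/s.
16.6 µg/L = 0.0166 mg/L.
After complete mixing, C₀ = (0.045·7.2 + 2.14·0.0166) / 2.185 = 0.1645 mg/L.
Travel time t = 2.96e+04 m / 0.57 m/s = 5.193e+04 s = 0.601 d.
C = 0.1645·exp(−0.069·0.601) = 0.1645·0.9594 = 0.1579 mg/L.

0.158 mg/L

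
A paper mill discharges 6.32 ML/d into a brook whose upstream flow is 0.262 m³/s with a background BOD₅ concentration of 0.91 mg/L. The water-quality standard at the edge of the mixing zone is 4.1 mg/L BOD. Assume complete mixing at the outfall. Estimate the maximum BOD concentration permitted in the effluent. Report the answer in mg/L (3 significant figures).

15.5 mg/L

6.32 ML/d = 0.07315 m³/s.
Mass balance: 4.1·0.3351 = 0.07315·Cₑ + 0.262·0.91.
Cₑ = (1.374 − 0.2384) / 0.07315 = 15.53 mg/L.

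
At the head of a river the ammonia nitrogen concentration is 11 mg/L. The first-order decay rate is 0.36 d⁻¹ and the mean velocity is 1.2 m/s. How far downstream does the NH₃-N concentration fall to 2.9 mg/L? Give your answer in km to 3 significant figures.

384 km

From C = C₀·e^(−kt), t = ln(C₀/C)/k = ln(11/2.9)/0.36 = 1.333/0.36 = 3.703 d.
Distance = v·t = 1.2 m/s × 3.2e+05 s = 3.84e+05 m = 384 km.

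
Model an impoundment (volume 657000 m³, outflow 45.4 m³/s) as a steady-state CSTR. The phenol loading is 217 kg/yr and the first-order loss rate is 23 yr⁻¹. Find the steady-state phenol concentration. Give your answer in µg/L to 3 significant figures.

Outflow Q = 45.4 m³/s × 3.156e+07 s/yr = 1.433e+09 m³/yr.
Steady-state CSTR mass balance: W = Q·C + k·V·C, so C = W/(Q + kV).
Q + kV = 1.433e+09 + 23·657000 = 1.448e+09 m³/yr.
C = 217/1.448e+09 = 1.499e-07 kg/m³ = 0.0001499 mg/L = 0.1499 µg/L.

0.150 µg/L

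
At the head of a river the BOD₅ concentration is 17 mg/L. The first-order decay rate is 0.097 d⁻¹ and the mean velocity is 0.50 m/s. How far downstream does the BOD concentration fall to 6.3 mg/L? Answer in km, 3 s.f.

From C = C₀·e^(−kt), t = ln(C₀/C)/k = ln(17/6.3)/0.097 = 0.9927/0.097 = 10.23 d.
Distance = v·t = 0.50 m/s × 8.842e+05 s = 4.421e+05 m = 442.1 km.

442 km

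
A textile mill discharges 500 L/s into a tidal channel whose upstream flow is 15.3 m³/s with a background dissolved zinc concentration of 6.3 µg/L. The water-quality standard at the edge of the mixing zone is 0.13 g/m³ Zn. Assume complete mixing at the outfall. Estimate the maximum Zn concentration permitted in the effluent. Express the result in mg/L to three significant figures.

3.92 mg/L

500 L/s = 0.5 m³/s.
6.3 µg/L = 0.0063 mg/L.
Mass balance: 0.13·15.8 = 0.5·Cₑ + 15.3·0.0063.
Cₑ = (2.054 − 0.09639) / 0.5 = 3.915 mg/L.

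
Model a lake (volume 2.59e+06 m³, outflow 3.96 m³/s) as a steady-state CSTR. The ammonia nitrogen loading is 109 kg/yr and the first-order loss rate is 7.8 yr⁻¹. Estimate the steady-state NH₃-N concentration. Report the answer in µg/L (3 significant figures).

Outflow Q = 3.96 m³/s × 3.156e+07 s/yr = 1.25e+08 m³/yr.
Steady-state CSTR mass balance: W = Q·C + k·V·C, so C = W/(Q + kV).
Q + kV = 1.25e+08 + 7.8·2.59e+06 = 1.452e+08 m³/yr.
C = 109/1.452e+08 = 7.508e-07 kg/m³ = 0.0007508 mg/L = 0.7508 µg/L.

0.751 µg/L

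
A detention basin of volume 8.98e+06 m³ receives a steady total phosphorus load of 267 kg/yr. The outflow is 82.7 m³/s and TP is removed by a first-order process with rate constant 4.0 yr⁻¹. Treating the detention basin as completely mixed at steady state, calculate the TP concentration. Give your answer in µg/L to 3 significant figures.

Outflow Q = 82.7 m³/s × 3.156e+07 s/yr = 2.61e+09 m³/yr.
Steady-state CSTR mass balance: W = Q·C + k·V·C, so C = W/(Q + kV).
Q + kV = 2.61e+09 + 4.0·8.98e+06 = 2.646e+09 m³/yr.
C = 267/2.646e+09 = 1.009e-07 kg/m³ = 0.0001009 mg/L = 0.1009 µg/L.

0.101 µg/L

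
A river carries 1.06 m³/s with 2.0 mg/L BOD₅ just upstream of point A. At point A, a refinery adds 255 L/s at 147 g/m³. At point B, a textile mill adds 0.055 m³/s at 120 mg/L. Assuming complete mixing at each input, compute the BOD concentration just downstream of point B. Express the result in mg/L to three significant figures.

33.7 mg/L

255 L/s = 0.255 m³/s.
After input A: C = (1.06·2 + 0.255·147) / 1.315 = 30.12 mg/L.
After input B: C = (1.315·30.12 + 0.055·120) / 1.37 = 33.73 mg/L.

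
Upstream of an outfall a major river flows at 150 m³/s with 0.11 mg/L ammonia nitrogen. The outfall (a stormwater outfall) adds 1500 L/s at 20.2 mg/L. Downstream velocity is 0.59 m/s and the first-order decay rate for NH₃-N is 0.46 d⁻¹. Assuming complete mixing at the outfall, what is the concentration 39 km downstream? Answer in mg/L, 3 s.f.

0.217 mg/L

1500 L/s = 1.5 m³/s.
After complete mixing, C₀ = (1.5·20.2 + 150·0.11) / 151.5 = 0.3089 mg/L.
Travel time t = 3.9e+04 m / 0.59 m/s = 6.61e+04 s = 0.7651 d.
C = 0.3089·exp(−0.46·0.7651) = 0.3089·0.7033 = 0.2173 mg/L.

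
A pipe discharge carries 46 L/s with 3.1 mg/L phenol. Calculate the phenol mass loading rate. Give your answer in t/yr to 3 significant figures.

46 L/s = 0.046 m³/s.
Mass flux = Q·C = 0.046 m³/s × 3.1 g/m³ = 0.1426 g/s.
= 0.1426 g/s × 31.56 = 4.5 t/yr.

4.50 t/yr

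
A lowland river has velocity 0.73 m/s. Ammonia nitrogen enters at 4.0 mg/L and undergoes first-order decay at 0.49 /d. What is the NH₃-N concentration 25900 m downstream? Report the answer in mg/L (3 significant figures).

3.27 mg/L

Travel time t = 25900 m / 0.73 m/s = 2.59e+04/0.73 = 3.548e+04 s = 0.4106 d.
First-order decay: C = 4.0·exp(−0.49·0.4106) = 4.0·0.8177 = 3.271 mg/L.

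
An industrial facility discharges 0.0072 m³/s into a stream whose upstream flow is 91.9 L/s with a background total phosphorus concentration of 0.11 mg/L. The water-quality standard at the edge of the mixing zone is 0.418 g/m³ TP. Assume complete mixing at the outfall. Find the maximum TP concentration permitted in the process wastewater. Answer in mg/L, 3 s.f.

91.9 L/s = 0.0919 m³/s.
Mass balance: 0.418·0.0991 = 0.0072·Cₑ + 0.0919·0.11.
Cₑ = (0.04142 − 0.01011) / 0.0072 = 4.349 mg/L.

4.35 mg/L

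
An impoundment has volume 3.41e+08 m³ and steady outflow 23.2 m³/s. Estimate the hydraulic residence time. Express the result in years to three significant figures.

0.466 yr

Q = 23.2 m³/s × 3.156e+07 s/yr = 7.321e+08 m³/yr.
Hydraulic residence time τ = V/Q = 3.41e+08/7.321e+08 = 0.4658 yr.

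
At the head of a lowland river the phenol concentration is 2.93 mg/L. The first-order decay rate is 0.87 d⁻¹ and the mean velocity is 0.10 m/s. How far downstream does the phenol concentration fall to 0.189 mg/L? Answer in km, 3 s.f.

From C = C₀·e^(−kt), t = ln(C₀/C)/k = ln(2.93/0.189)/0.87 = 2.741/0.87 = 3.151 d.
Distance = v·t = 0.10 m/s × 2.722e+05 s = 2.722e+04 m = 27.22 km.

27.2 km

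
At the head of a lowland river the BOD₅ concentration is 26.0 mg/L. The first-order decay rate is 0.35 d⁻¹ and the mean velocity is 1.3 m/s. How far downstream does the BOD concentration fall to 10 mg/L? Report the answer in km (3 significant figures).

307 km

From C = C₀·e^(−kt), t = ln(C₀/C)/k = ln(26.0/10)/0.35 = 0.9555/0.35 = 2.73 d.
Distance = v·t = 1.3 m/s × 2.359e+05 s = 3.066e+05 m = 306.6 km.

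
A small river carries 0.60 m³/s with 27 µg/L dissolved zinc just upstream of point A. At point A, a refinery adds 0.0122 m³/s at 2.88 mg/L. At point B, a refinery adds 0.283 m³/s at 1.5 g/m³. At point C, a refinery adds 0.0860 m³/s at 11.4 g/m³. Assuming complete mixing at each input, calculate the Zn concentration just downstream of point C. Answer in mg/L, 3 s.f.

27 µg/L = 0.027 mg/L.
After input A: C = (0.6·0.027 + 0.0122·2.88) / 0.6122 = 0.08385 mg/L.
After input B: C = (0.6122·0.08385 + 0.283·1.5) / 0.8952 = 0.5315 mg/L.
After input C: C = (0.8952·0.5315 + 0.086·11.4) / 0.9812 = 1.484 mg/L.

1.48 mg/L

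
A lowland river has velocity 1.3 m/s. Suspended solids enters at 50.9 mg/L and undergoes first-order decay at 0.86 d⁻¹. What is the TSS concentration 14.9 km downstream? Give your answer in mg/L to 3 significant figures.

45.4 mg/L

Travel time t = 14.9 km / 1.3 m/s = 1.49e+04/1.3 = 1.146e+04 s = 0.1327 d.
First-order decay: C = 50.9·exp(−0.86·0.1327) = 50.9·0.8922 = 45.41 mg/L.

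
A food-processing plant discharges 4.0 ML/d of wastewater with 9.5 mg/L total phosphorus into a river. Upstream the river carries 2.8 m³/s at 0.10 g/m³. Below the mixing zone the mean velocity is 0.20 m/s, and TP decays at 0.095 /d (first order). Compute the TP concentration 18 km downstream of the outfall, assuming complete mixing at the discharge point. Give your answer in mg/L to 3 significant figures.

0.229 mg/L

4.0 ML/d = 0.0463 m³/s.
After complete mixing, C₀ = (0.0463·9.5 + 2.8·0.1) / 2.846 = 0.2529 mg/L.
Travel time t = 1.8e+04 m / 0.20 m/s = 9e+04 s = 1.042 d.
C = 0.2529·exp(−0.095·1.042) = 0.2529·0.9058 = 0.2291 mg/L.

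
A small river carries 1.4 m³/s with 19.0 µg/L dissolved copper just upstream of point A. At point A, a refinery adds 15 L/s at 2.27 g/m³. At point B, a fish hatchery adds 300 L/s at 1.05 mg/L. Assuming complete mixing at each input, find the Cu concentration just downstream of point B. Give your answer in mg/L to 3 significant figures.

0.219 mg/L

19.0 µg/L = 0.019 mg/L.
15 L/s = 0.015 m³/s.
After input A: C = (1.4·0.019 + 0.015·2.27) / 1.415 = 0.04286 mg/L.
300 L/s = 0.3 m³/s.
After input B: C = (1.415·0.04286 + 0.3·1.05) / 1.715 = 0.219 mg/L.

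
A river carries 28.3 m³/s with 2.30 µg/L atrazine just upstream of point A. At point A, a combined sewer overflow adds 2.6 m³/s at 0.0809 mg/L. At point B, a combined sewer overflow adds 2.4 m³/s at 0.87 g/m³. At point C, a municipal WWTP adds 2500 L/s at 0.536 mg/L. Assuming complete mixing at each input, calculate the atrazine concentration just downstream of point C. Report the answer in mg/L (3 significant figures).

2.30 µg/L = 0.0023 mg/L.
After input A: C = (28.3·0.0023 + 2.6·0.0809) / 30.9 = 0.008914 mg/L.
After input B: C = (30.9·0.008914 + 2.4·0.87) / 33.3 = 0.07097 mg/L.
2500 L/s = 2.5 m³/s.
After input C: C = (33.3·0.07097 + 2.5·0.536) / 35.8 = 0.1034 mg/L.

0.103 mg/L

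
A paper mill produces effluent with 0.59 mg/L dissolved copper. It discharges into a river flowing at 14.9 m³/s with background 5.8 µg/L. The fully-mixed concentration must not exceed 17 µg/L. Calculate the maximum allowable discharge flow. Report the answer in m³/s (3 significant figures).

0.291 m³/s

5.8 µg/L = 0.0058 mg/L.
17 µg/L = 0.017 mg/L.
Mass balance at complete mixing: C_std·(Q_w + Q_r) = Q_w·C_e + Q_r·C_b.
Rearranging, Q_w = Q_r·(C_std − C_b)/(C_e − C_std) = 14.9·(0.017 − 0.0058) / (0.59 − 0.017) = 0.2912 m³/s.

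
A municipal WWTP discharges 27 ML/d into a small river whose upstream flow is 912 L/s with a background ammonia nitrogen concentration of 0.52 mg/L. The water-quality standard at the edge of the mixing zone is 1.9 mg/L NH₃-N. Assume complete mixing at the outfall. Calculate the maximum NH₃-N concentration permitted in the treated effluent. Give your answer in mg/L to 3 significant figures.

27 ML/d = 0.3125 m³/s.
912 L/s = 0.912 m³/s.
Mass balance: 1.9·1.224 = 0.3125·Cₑ + 0.912·0.52.
Cₑ = (2.327 − 0.4742) / 0.3125 = 5.927 mg/L.

5.93 mg/L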